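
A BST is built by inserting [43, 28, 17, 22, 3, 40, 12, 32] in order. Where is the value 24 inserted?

Starting tree (level order): [43, 28, None, 17, 40, 3, 22, 32, None, None, 12]
Insertion path: 43 -> 28 -> 17 -> 22
Result: insert 24 as right child of 22
Final tree (level order): [43, 28, None, 17, 40, 3, 22, 32, None, None, 12, None, 24]


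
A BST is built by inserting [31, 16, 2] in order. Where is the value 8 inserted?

Starting tree (level order): [31, 16, None, 2]
Insertion path: 31 -> 16 -> 2
Result: insert 8 as right child of 2
Final tree (level order): [31, 16, None, 2, None, None, 8]


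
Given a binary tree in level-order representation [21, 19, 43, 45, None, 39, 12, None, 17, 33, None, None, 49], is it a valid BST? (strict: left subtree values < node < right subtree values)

Level-order array: [21, 19, 43, 45, None, 39, 12, None, 17, 33, None, None, 49]
Validate using subtree bounds (lo, hi): at each node, require lo < value < hi,
then recurse left with hi=value and right with lo=value.
Preorder trace (stopping at first violation):
  at node 21 with bounds (-inf, +inf): OK
  at node 19 with bounds (-inf, 21): OK
  at node 45 with bounds (-inf, 19): VIOLATION
Node 45 violates its bound: not (-inf < 45 < 19).
Result: Not a valid BST


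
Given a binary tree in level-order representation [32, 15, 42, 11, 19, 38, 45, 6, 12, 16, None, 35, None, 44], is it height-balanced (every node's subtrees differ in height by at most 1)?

Tree (level-order array): [32, 15, 42, 11, 19, 38, 45, 6, 12, 16, None, 35, None, 44]
Definition: a tree is height-balanced if, at every node, |h(left) - h(right)| <= 1 (empty subtree has height -1).
Bottom-up per-node check:
  node 6: h_left=-1, h_right=-1, diff=0 [OK], height=0
  node 12: h_left=-1, h_right=-1, diff=0 [OK], height=0
  node 11: h_left=0, h_right=0, diff=0 [OK], height=1
  node 16: h_left=-1, h_right=-1, diff=0 [OK], height=0
  node 19: h_left=0, h_right=-1, diff=1 [OK], height=1
  node 15: h_left=1, h_right=1, diff=0 [OK], height=2
  node 35: h_left=-1, h_right=-1, diff=0 [OK], height=0
  node 38: h_left=0, h_right=-1, diff=1 [OK], height=1
  node 44: h_left=-1, h_right=-1, diff=0 [OK], height=0
  node 45: h_left=0, h_right=-1, diff=1 [OK], height=1
  node 42: h_left=1, h_right=1, diff=0 [OK], height=2
  node 32: h_left=2, h_right=2, diff=0 [OK], height=3
All nodes satisfy the balance condition.
Result: Balanced


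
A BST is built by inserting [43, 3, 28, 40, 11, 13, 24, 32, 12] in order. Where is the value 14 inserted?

Starting tree (level order): [43, 3, None, None, 28, 11, 40, None, 13, 32, None, 12, 24]
Insertion path: 43 -> 3 -> 28 -> 11 -> 13 -> 24
Result: insert 14 as left child of 24
Final tree (level order): [43, 3, None, None, 28, 11, 40, None, 13, 32, None, 12, 24, None, None, None, None, 14]


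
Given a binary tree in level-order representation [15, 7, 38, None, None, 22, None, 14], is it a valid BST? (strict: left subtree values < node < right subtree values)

Level-order array: [15, 7, 38, None, None, 22, None, 14]
Validate using subtree bounds (lo, hi): at each node, require lo < value < hi,
then recurse left with hi=value and right with lo=value.
Preorder trace (stopping at first violation):
  at node 15 with bounds (-inf, +inf): OK
  at node 7 with bounds (-inf, 15): OK
  at node 38 with bounds (15, +inf): OK
  at node 22 with bounds (15, 38): OK
  at node 14 with bounds (15, 22): VIOLATION
Node 14 violates its bound: not (15 < 14 < 22).
Result: Not a valid BST


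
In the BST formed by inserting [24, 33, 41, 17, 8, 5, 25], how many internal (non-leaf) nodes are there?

Tree built from: [24, 33, 41, 17, 8, 5, 25]
Tree (level-order array): [24, 17, 33, 8, None, 25, 41, 5]
Rule: An internal node has at least one child.
Per-node child counts:
  node 24: 2 child(ren)
  node 17: 1 child(ren)
  node 8: 1 child(ren)
  node 5: 0 child(ren)
  node 33: 2 child(ren)
  node 25: 0 child(ren)
  node 41: 0 child(ren)
Matching nodes: [24, 17, 8, 33]
Count of internal (non-leaf) nodes: 4


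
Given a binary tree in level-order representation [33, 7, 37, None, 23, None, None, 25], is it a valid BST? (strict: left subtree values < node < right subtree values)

Level-order array: [33, 7, 37, None, 23, None, None, 25]
Validate using subtree bounds (lo, hi): at each node, require lo < value < hi,
then recurse left with hi=value and right with lo=value.
Preorder trace (stopping at first violation):
  at node 33 with bounds (-inf, +inf): OK
  at node 7 with bounds (-inf, 33): OK
  at node 23 with bounds (7, 33): OK
  at node 25 with bounds (7, 23): VIOLATION
Node 25 violates its bound: not (7 < 25 < 23).
Result: Not a valid BST


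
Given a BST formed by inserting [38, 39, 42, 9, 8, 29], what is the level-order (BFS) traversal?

Tree insertion order: [38, 39, 42, 9, 8, 29]
Tree (level-order array): [38, 9, 39, 8, 29, None, 42]
BFS from the root, enqueuing left then right child of each popped node:
  queue [38] -> pop 38, enqueue [9, 39], visited so far: [38]
  queue [9, 39] -> pop 9, enqueue [8, 29], visited so far: [38, 9]
  queue [39, 8, 29] -> pop 39, enqueue [42], visited so far: [38, 9, 39]
  queue [8, 29, 42] -> pop 8, enqueue [none], visited so far: [38, 9, 39, 8]
  queue [29, 42] -> pop 29, enqueue [none], visited so far: [38, 9, 39, 8, 29]
  queue [42] -> pop 42, enqueue [none], visited so far: [38, 9, 39, 8, 29, 42]
Result: [38, 9, 39, 8, 29, 42]


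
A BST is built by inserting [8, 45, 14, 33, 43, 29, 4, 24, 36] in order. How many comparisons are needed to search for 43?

Search path for 43: 8 -> 45 -> 14 -> 33 -> 43
Found: True
Comparisons: 5


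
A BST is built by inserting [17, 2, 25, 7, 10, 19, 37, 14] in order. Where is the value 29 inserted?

Starting tree (level order): [17, 2, 25, None, 7, 19, 37, None, 10, None, None, None, None, None, 14]
Insertion path: 17 -> 25 -> 37
Result: insert 29 as left child of 37
Final tree (level order): [17, 2, 25, None, 7, 19, 37, None, 10, None, None, 29, None, None, 14]


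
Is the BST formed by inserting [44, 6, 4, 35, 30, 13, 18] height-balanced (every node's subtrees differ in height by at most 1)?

Tree (level-order array): [44, 6, None, 4, 35, None, None, 30, None, 13, None, None, 18]
Definition: a tree is height-balanced if, at every node, |h(left) - h(right)| <= 1 (empty subtree has height -1).
Bottom-up per-node check:
  node 4: h_left=-1, h_right=-1, diff=0 [OK], height=0
  node 18: h_left=-1, h_right=-1, diff=0 [OK], height=0
  node 13: h_left=-1, h_right=0, diff=1 [OK], height=1
  node 30: h_left=1, h_right=-1, diff=2 [FAIL (|1--1|=2 > 1)], height=2
  node 35: h_left=2, h_right=-1, diff=3 [FAIL (|2--1|=3 > 1)], height=3
  node 6: h_left=0, h_right=3, diff=3 [FAIL (|0-3|=3 > 1)], height=4
  node 44: h_left=4, h_right=-1, diff=5 [FAIL (|4--1|=5 > 1)], height=5
Node 30 violates the condition: |1 - -1| = 2 > 1.
Result: Not balanced


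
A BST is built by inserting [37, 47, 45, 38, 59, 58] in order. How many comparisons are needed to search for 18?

Search path for 18: 37
Found: False
Comparisons: 1


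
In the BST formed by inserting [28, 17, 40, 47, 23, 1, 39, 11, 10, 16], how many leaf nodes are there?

Tree built from: [28, 17, 40, 47, 23, 1, 39, 11, 10, 16]
Tree (level-order array): [28, 17, 40, 1, 23, 39, 47, None, 11, None, None, None, None, None, None, 10, 16]
Rule: A leaf has 0 children.
Per-node child counts:
  node 28: 2 child(ren)
  node 17: 2 child(ren)
  node 1: 1 child(ren)
  node 11: 2 child(ren)
  node 10: 0 child(ren)
  node 16: 0 child(ren)
  node 23: 0 child(ren)
  node 40: 2 child(ren)
  node 39: 0 child(ren)
  node 47: 0 child(ren)
Matching nodes: [10, 16, 23, 39, 47]
Count of leaf nodes: 5


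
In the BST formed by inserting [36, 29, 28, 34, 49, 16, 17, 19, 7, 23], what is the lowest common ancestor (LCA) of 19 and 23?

Tree insertion order: [36, 29, 28, 34, 49, 16, 17, 19, 7, 23]
Tree (level-order array): [36, 29, 49, 28, 34, None, None, 16, None, None, None, 7, 17, None, None, None, 19, None, 23]
In a BST, the LCA of p=19, q=23 is the first node v on the
root-to-leaf path with p <= v <= q (go left if both < v, right if both > v).
Walk from root:
  at 36: both 19 and 23 < 36, go left
  at 29: both 19 and 23 < 29, go left
  at 28: both 19 and 23 < 28, go left
  at 16: both 19 and 23 > 16, go right
  at 17: both 19 and 23 > 17, go right
  at 19: 19 <= 19 <= 23, this is the LCA
LCA = 19


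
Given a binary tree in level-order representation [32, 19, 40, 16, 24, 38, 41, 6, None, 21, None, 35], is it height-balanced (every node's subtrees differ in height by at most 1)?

Tree (level-order array): [32, 19, 40, 16, 24, 38, 41, 6, None, 21, None, 35]
Definition: a tree is height-balanced if, at every node, |h(left) - h(right)| <= 1 (empty subtree has height -1).
Bottom-up per-node check:
  node 6: h_left=-1, h_right=-1, diff=0 [OK], height=0
  node 16: h_left=0, h_right=-1, diff=1 [OK], height=1
  node 21: h_left=-1, h_right=-1, diff=0 [OK], height=0
  node 24: h_left=0, h_right=-1, diff=1 [OK], height=1
  node 19: h_left=1, h_right=1, diff=0 [OK], height=2
  node 35: h_left=-1, h_right=-1, diff=0 [OK], height=0
  node 38: h_left=0, h_right=-1, diff=1 [OK], height=1
  node 41: h_left=-1, h_right=-1, diff=0 [OK], height=0
  node 40: h_left=1, h_right=0, diff=1 [OK], height=2
  node 32: h_left=2, h_right=2, diff=0 [OK], height=3
All nodes satisfy the balance condition.
Result: Balanced


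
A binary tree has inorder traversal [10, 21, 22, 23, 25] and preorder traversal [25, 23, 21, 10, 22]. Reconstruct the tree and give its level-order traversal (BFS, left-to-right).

Inorder:  [10, 21, 22, 23, 25]
Preorder: [25, 23, 21, 10, 22]
Algorithm: preorder visits root first, so consume preorder in order;
for each root, split the current inorder slice at that value into
left-subtree inorder and right-subtree inorder, then recurse.
Recursive splits:
  root=25; inorder splits into left=[10, 21, 22, 23], right=[]
  root=23; inorder splits into left=[10, 21, 22], right=[]
  root=21; inorder splits into left=[10], right=[22]
  root=10; inorder splits into left=[], right=[]
  root=22; inorder splits into left=[], right=[]
Reconstructed level-order: [25, 23, 21, 10, 22]


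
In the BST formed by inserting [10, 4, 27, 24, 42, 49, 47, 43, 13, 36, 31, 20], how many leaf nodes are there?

Tree built from: [10, 4, 27, 24, 42, 49, 47, 43, 13, 36, 31, 20]
Tree (level-order array): [10, 4, 27, None, None, 24, 42, 13, None, 36, 49, None, 20, 31, None, 47, None, None, None, None, None, 43]
Rule: A leaf has 0 children.
Per-node child counts:
  node 10: 2 child(ren)
  node 4: 0 child(ren)
  node 27: 2 child(ren)
  node 24: 1 child(ren)
  node 13: 1 child(ren)
  node 20: 0 child(ren)
  node 42: 2 child(ren)
  node 36: 1 child(ren)
  node 31: 0 child(ren)
  node 49: 1 child(ren)
  node 47: 1 child(ren)
  node 43: 0 child(ren)
Matching nodes: [4, 20, 31, 43]
Count of leaf nodes: 4


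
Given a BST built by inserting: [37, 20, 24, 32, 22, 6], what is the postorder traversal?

Tree insertion order: [37, 20, 24, 32, 22, 6]
Tree (level-order array): [37, 20, None, 6, 24, None, None, 22, 32]
Postorder traversal: [6, 22, 32, 24, 20, 37]


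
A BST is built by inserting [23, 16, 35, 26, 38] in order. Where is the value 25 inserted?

Starting tree (level order): [23, 16, 35, None, None, 26, 38]
Insertion path: 23 -> 35 -> 26
Result: insert 25 as left child of 26
Final tree (level order): [23, 16, 35, None, None, 26, 38, 25]


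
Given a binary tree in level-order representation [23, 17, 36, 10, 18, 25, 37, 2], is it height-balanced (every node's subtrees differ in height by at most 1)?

Tree (level-order array): [23, 17, 36, 10, 18, 25, 37, 2]
Definition: a tree is height-balanced if, at every node, |h(left) - h(right)| <= 1 (empty subtree has height -1).
Bottom-up per-node check:
  node 2: h_left=-1, h_right=-1, diff=0 [OK], height=0
  node 10: h_left=0, h_right=-1, diff=1 [OK], height=1
  node 18: h_left=-1, h_right=-1, diff=0 [OK], height=0
  node 17: h_left=1, h_right=0, diff=1 [OK], height=2
  node 25: h_left=-1, h_right=-1, diff=0 [OK], height=0
  node 37: h_left=-1, h_right=-1, diff=0 [OK], height=0
  node 36: h_left=0, h_right=0, diff=0 [OK], height=1
  node 23: h_left=2, h_right=1, diff=1 [OK], height=3
All nodes satisfy the balance condition.
Result: Balanced


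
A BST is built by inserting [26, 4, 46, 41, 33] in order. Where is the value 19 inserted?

Starting tree (level order): [26, 4, 46, None, None, 41, None, 33]
Insertion path: 26 -> 4
Result: insert 19 as right child of 4
Final tree (level order): [26, 4, 46, None, 19, 41, None, None, None, 33]


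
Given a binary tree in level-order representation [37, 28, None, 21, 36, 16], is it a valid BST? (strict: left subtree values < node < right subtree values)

Level-order array: [37, 28, None, 21, 36, 16]
Validate using subtree bounds (lo, hi): at each node, require lo < value < hi,
then recurse left with hi=value and right with lo=value.
Preorder trace (stopping at first violation):
  at node 37 with bounds (-inf, +inf): OK
  at node 28 with bounds (-inf, 37): OK
  at node 21 with bounds (-inf, 28): OK
  at node 16 with bounds (-inf, 21): OK
  at node 36 with bounds (28, 37): OK
No violation found at any node.
Result: Valid BST


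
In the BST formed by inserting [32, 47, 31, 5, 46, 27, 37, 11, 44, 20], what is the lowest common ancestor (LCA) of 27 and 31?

Tree insertion order: [32, 47, 31, 5, 46, 27, 37, 11, 44, 20]
Tree (level-order array): [32, 31, 47, 5, None, 46, None, None, 27, 37, None, 11, None, None, 44, None, 20]
In a BST, the LCA of p=27, q=31 is the first node v on the
root-to-leaf path with p <= v <= q (go left if both < v, right if both > v).
Walk from root:
  at 32: both 27 and 31 < 32, go left
  at 31: 27 <= 31 <= 31, this is the LCA
LCA = 31


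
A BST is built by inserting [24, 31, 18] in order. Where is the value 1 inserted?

Starting tree (level order): [24, 18, 31]
Insertion path: 24 -> 18
Result: insert 1 as left child of 18
Final tree (level order): [24, 18, 31, 1]


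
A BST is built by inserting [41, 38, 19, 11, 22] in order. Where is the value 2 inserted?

Starting tree (level order): [41, 38, None, 19, None, 11, 22]
Insertion path: 41 -> 38 -> 19 -> 11
Result: insert 2 as left child of 11
Final tree (level order): [41, 38, None, 19, None, 11, 22, 2]


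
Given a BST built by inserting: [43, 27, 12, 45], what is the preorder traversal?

Tree insertion order: [43, 27, 12, 45]
Tree (level-order array): [43, 27, 45, 12]
Preorder traversal: [43, 27, 12, 45]


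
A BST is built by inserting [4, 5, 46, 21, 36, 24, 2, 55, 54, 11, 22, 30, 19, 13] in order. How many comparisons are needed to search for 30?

Search path for 30: 4 -> 5 -> 46 -> 21 -> 36 -> 24 -> 30
Found: True
Comparisons: 7


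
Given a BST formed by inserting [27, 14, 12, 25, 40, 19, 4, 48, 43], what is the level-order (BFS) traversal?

Tree insertion order: [27, 14, 12, 25, 40, 19, 4, 48, 43]
Tree (level-order array): [27, 14, 40, 12, 25, None, 48, 4, None, 19, None, 43]
BFS from the root, enqueuing left then right child of each popped node:
  queue [27] -> pop 27, enqueue [14, 40], visited so far: [27]
  queue [14, 40] -> pop 14, enqueue [12, 25], visited so far: [27, 14]
  queue [40, 12, 25] -> pop 40, enqueue [48], visited so far: [27, 14, 40]
  queue [12, 25, 48] -> pop 12, enqueue [4], visited so far: [27, 14, 40, 12]
  queue [25, 48, 4] -> pop 25, enqueue [19], visited so far: [27, 14, 40, 12, 25]
  queue [48, 4, 19] -> pop 48, enqueue [43], visited so far: [27, 14, 40, 12, 25, 48]
  queue [4, 19, 43] -> pop 4, enqueue [none], visited so far: [27, 14, 40, 12, 25, 48, 4]
  queue [19, 43] -> pop 19, enqueue [none], visited so far: [27, 14, 40, 12, 25, 48, 4, 19]
  queue [43] -> pop 43, enqueue [none], visited so far: [27, 14, 40, 12, 25, 48, 4, 19, 43]
Result: [27, 14, 40, 12, 25, 48, 4, 19, 43]


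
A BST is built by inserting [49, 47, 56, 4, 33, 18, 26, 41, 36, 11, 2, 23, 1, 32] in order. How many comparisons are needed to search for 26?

Search path for 26: 49 -> 47 -> 4 -> 33 -> 18 -> 26
Found: True
Comparisons: 6


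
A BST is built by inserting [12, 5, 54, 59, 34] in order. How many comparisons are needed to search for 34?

Search path for 34: 12 -> 54 -> 34
Found: True
Comparisons: 3


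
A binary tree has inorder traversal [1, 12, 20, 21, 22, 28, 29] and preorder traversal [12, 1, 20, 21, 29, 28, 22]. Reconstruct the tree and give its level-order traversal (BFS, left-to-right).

Inorder:  [1, 12, 20, 21, 22, 28, 29]
Preorder: [12, 1, 20, 21, 29, 28, 22]
Algorithm: preorder visits root first, so consume preorder in order;
for each root, split the current inorder slice at that value into
left-subtree inorder and right-subtree inorder, then recurse.
Recursive splits:
  root=12; inorder splits into left=[1], right=[20, 21, 22, 28, 29]
  root=1; inorder splits into left=[], right=[]
  root=20; inorder splits into left=[], right=[21, 22, 28, 29]
  root=21; inorder splits into left=[], right=[22, 28, 29]
  root=29; inorder splits into left=[22, 28], right=[]
  root=28; inorder splits into left=[22], right=[]
  root=22; inorder splits into left=[], right=[]
Reconstructed level-order: [12, 1, 20, 21, 29, 28, 22]


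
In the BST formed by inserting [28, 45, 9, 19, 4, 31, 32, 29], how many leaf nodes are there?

Tree built from: [28, 45, 9, 19, 4, 31, 32, 29]
Tree (level-order array): [28, 9, 45, 4, 19, 31, None, None, None, None, None, 29, 32]
Rule: A leaf has 0 children.
Per-node child counts:
  node 28: 2 child(ren)
  node 9: 2 child(ren)
  node 4: 0 child(ren)
  node 19: 0 child(ren)
  node 45: 1 child(ren)
  node 31: 2 child(ren)
  node 29: 0 child(ren)
  node 32: 0 child(ren)
Matching nodes: [4, 19, 29, 32]
Count of leaf nodes: 4


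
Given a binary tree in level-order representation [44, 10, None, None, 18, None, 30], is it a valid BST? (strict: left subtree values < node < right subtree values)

Level-order array: [44, 10, None, None, 18, None, 30]
Validate using subtree bounds (lo, hi): at each node, require lo < value < hi,
then recurse left with hi=value and right with lo=value.
Preorder trace (stopping at first violation):
  at node 44 with bounds (-inf, +inf): OK
  at node 10 with bounds (-inf, 44): OK
  at node 18 with bounds (10, 44): OK
  at node 30 with bounds (18, 44): OK
No violation found at any node.
Result: Valid BST


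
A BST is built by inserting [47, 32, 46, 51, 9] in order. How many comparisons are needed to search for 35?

Search path for 35: 47 -> 32 -> 46
Found: False
Comparisons: 3


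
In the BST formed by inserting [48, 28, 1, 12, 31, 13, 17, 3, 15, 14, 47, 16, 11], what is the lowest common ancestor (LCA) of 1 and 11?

Tree insertion order: [48, 28, 1, 12, 31, 13, 17, 3, 15, 14, 47, 16, 11]
Tree (level-order array): [48, 28, None, 1, 31, None, 12, None, 47, 3, 13, None, None, None, 11, None, 17, None, None, 15, None, 14, 16]
In a BST, the LCA of p=1, q=11 is the first node v on the
root-to-leaf path with p <= v <= q (go left if both < v, right if both > v).
Walk from root:
  at 48: both 1 and 11 < 48, go left
  at 28: both 1 and 11 < 28, go left
  at 1: 1 <= 1 <= 11, this is the LCA
LCA = 1


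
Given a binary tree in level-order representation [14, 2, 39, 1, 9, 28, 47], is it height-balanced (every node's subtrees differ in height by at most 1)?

Tree (level-order array): [14, 2, 39, 1, 9, 28, 47]
Definition: a tree is height-balanced if, at every node, |h(left) - h(right)| <= 1 (empty subtree has height -1).
Bottom-up per-node check:
  node 1: h_left=-1, h_right=-1, diff=0 [OK], height=0
  node 9: h_left=-1, h_right=-1, diff=0 [OK], height=0
  node 2: h_left=0, h_right=0, diff=0 [OK], height=1
  node 28: h_left=-1, h_right=-1, diff=0 [OK], height=0
  node 47: h_left=-1, h_right=-1, diff=0 [OK], height=0
  node 39: h_left=0, h_right=0, diff=0 [OK], height=1
  node 14: h_left=1, h_right=1, diff=0 [OK], height=2
All nodes satisfy the balance condition.
Result: Balanced


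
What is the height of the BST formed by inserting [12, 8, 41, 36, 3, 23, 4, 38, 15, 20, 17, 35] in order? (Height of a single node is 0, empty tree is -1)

Insertion order: [12, 8, 41, 36, 3, 23, 4, 38, 15, 20, 17, 35]
Tree (level-order array): [12, 8, 41, 3, None, 36, None, None, 4, 23, 38, None, None, 15, 35, None, None, None, 20, None, None, 17]
Compute height bottom-up (empty subtree = -1):
  height(4) = 1 + max(-1, -1) = 0
  height(3) = 1 + max(-1, 0) = 1
  height(8) = 1 + max(1, -1) = 2
  height(17) = 1 + max(-1, -1) = 0
  height(20) = 1 + max(0, -1) = 1
  height(15) = 1 + max(-1, 1) = 2
  height(35) = 1 + max(-1, -1) = 0
  height(23) = 1 + max(2, 0) = 3
  height(38) = 1 + max(-1, -1) = 0
  height(36) = 1 + max(3, 0) = 4
  height(41) = 1 + max(4, -1) = 5
  height(12) = 1 + max(2, 5) = 6
Height = 6


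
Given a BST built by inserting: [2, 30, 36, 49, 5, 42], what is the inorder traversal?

Tree insertion order: [2, 30, 36, 49, 5, 42]
Tree (level-order array): [2, None, 30, 5, 36, None, None, None, 49, 42]
Inorder traversal: [2, 5, 30, 36, 42, 49]


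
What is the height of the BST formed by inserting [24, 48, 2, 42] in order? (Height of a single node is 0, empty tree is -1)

Insertion order: [24, 48, 2, 42]
Tree (level-order array): [24, 2, 48, None, None, 42]
Compute height bottom-up (empty subtree = -1):
  height(2) = 1 + max(-1, -1) = 0
  height(42) = 1 + max(-1, -1) = 0
  height(48) = 1 + max(0, -1) = 1
  height(24) = 1 + max(0, 1) = 2
Height = 2


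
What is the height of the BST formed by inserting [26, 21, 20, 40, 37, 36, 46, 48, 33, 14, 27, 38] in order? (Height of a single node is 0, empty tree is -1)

Insertion order: [26, 21, 20, 40, 37, 36, 46, 48, 33, 14, 27, 38]
Tree (level-order array): [26, 21, 40, 20, None, 37, 46, 14, None, 36, 38, None, 48, None, None, 33, None, None, None, None, None, 27]
Compute height bottom-up (empty subtree = -1):
  height(14) = 1 + max(-1, -1) = 0
  height(20) = 1 + max(0, -1) = 1
  height(21) = 1 + max(1, -1) = 2
  height(27) = 1 + max(-1, -1) = 0
  height(33) = 1 + max(0, -1) = 1
  height(36) = 1 + max(1, -1) = 2
  height(38) = 1 + max(-1, -1) = 0
  height(37) = 1 + max(2, 0) = 3
  height(48) = 1 + max(-1, -1) = 0
  height(46) = 1 + max(-1, 0) = 1
  height(40) = 1 + max(3, 1) = 4
  height(26) = 1 + max(2, 4) = 5
Height = 5


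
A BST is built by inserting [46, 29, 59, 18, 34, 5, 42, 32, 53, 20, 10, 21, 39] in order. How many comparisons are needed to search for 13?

Search path for 13: 46 -> 29 -> 18 -> 5 -> 10
Found: False
Comparisons: 5


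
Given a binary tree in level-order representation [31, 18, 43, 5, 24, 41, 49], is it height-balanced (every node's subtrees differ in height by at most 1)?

Tree (level-order array): [31, 18, 43, 5, 24, 41, 49]
Definition: a tree is height-balanced if, at every node, |h(left) - h(right)| <= 1 (empty subtree has height -1).
Bottom-up per-node check:
  node 5: h_left=-1, h_right=-1, diff=0 [OK], height=0
  node 24: h_left=-1, h_right=-1, diff=0 [OK], height=0
  node 18: h_left=0, h_right=0, diff=0 [OK], height=1
  node 41: h_left=-1, h_right=-1, diff=0 [OK], height=0
  node 49: h_left=-1, h_right=-1, diff=0 [OK], height=0
  node 43: h_left=0, h_right=0, diff=0 [OK], height=1
  node 31: h_left=1, h_right=1, diff=0 [OK], height=2
All nodes satisfy the balance condition.
Result: Balanced


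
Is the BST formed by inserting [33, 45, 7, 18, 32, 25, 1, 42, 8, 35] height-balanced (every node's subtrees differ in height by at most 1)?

Tree (level-order array): [33, 7, 45, 1, 18, 42, None, None, None, 8, 32, 35, None, None, None, 25]
Definition: a tree is height-balanced if, at every node, |h(left) - h(right)| <= 1 (empty subtree has height -1).
Bottom-up per-node check:
  node 1: h_left=-1, h_right=-1, diff=0 [OK], height=0
  node 8: h_left=-1, h_right=-1, diff=0 [OK], height=0
  node 25: h_left=-1, h_right=-1, diff=0 [OK], height=0
  node 32: h_left=0, h_right=-1, diff=1 [OK], height=1
  node 18: h_left=0, h_right=1, diff=1 [OK], height=2
  node 7: h_left=0, h_right=2, diff=2 [FAIL (|0-2|=2 > 1)], height=3
  node 35: h_left=-1, h_right=-1, diff=0 [OK], height=0
  node 42: h_left=0, h_right=-1, diff=1 [OK], height=1
  node 45: h_left=1, h_right=-1, diff=2 [FAIL (|1--1|=2 > 1)], height=2
  node 33: h_left=3, h_right=2, diff=1 [OK], height=4
Node 7 violates the condition: |0 - 2| = 2 > 1.
Result: Not balanced


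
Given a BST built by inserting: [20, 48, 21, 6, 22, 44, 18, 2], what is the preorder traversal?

Tree insertion order: [20, 48, 21, 6, 22, 44, 18, 2]
Tree (level-order array): [20, 6, 48, 2, 18, 21, None, None, None, None, None, None, 22, None, 44]
Preorder traversal: [20, 6, 2, 18, 48, 21, 22, 44]


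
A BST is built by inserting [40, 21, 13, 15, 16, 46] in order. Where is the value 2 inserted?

Starting tree (level order): [40, 21, 46, 13, None, None, None, None, 15, None, 16]
Insertion path: 40 -> 21 -> 13
Result: insert 2 as left child of 13
Final tree (level order): [40, 21, 46, 13, None, None, None, 2, 15, None, None, None, 16]


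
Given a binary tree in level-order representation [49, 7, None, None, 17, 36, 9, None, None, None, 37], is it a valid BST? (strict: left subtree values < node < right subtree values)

Level-order array: [49, 7, None, None, 17, 36, 9, None, None, None, 37]
Validate using subtree bounds (lo, hi): at each node, require lo < value < hi,
then recurse left with hi=value and right with lo=value.
Preorder trace (stopping at first violation):
  at node 49 with bounds (-inf, +inf): OK
  at node 7 with bounds (-inf, 49): OK
  at node 17 with bounds (7, 49): OK
  at node 36 with bounds (7, 17): VIOLATION
Node 36 violates its bound: not (7 < 36 < 17).
Result: Not a valid BST


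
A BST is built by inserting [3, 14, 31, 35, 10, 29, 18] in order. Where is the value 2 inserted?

Starting tree (level order): [3, None, 14, 10, 31, None, None, 29, 35, 18]
Insertion path: 3
Result: insert 2 as left child of 3
Final tree (level order): [3, 2, 14, None, None, 10, 31, None, None, 29, 35, 18]


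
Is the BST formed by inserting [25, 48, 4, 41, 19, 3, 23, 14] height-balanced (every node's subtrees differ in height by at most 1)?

Tree (level-order array): [25, 4, 48, 3, 19, 41, None, None, None, 14, 23]
Definition: a tree is height-balanced if, at every node, |h(left) - h(right)| <= 1 (empty subtree has height -1).
Bottom-up per-node check:
  node 3: h_left=-1, h_right=-1, diff=0 [OK], height=0
  node 14: h_left=-1, h_right=-1, diff=0 [OK], height=0
  node 23: h_left=-1, h_right=-1, diff=0 [OK], height=0
  node 19: h_left=0, h_right=0, diff=0 [OK], height=1
  node 4: h_left=0, h_right=1, diff=1 [OK], height=2
  node 41: h_left=-1, h_right=-1, diff=0 [OK], height=0
  node 48: h_left=0, h_right=-1, diff=1 [OK], height=1
  node 25: h_left=2, h_right=1, diff=1 [OK], height=3
All nodes satisfy the balance condition.
Result: Balanced


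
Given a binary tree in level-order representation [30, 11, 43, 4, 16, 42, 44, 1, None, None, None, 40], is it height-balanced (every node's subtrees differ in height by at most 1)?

Tree (level-order array): [30, 11, 43, 4, 16, 42, 44, 1, None, None, None, 40]
Definition: a tree is height-balanced if, at every node, |h(left) - h(right)| <= 1 (empty subtree has height -1).
Bottom-up per-node check:
  node 1: h_left=-1, h_right=-1, diff=0 [OK], height=0
  node 4: h_left=0, h_right=-1, diff=1 [OK], height=1
  node 16: h_left=-1, h_right=-1, diff=0 [OK], height=0
  node 11: h_left=1, h_right=0, diff=1 [OK], height=2
  node 40: h_left=-1, h_right=-1, diff=0 [OK], height=0
  node 42: h_left=0, h_right=-1, diff=1 [OK], height=1
  node 44: h_left=-1, h_right=-1, diff=0 [OK], height=0
  node 43: h_left=1, h_right=0, diff=1 [OK], height=2
  node 30: h_left=2, h_right=2, diff=0 [OK], height=3
All nodes satisfy the balance condition.
Result: Balanced


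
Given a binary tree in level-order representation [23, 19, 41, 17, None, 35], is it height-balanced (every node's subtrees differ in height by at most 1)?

Tree (level-order array): [23, 19, 41, 17, None, 35]
Definition: a tree is height-balanced if, at every node, |h(left) - h(right)| <= 1 (empty subtree has height -1).
Bottom-up per-node check:
  node 17: h_left=-1, h_right=-1, diff=0 [OK], height=0
  node 19: h_left=0, h_right=-1, diff=1 [OK], height=1
  node 35: h_left=-1, h_right=-1, diff=0 [OK], height=0
  node 41: h_left=0, h_right=-1, diff=1 [OK], height=1
  node 23: h_left=1, h_right=1, diff=0 [OK], height=2
All nodes satisfy the balance condition.
Result: Balanced


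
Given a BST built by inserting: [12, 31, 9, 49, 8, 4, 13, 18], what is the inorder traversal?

Tree insertion order: [12, 31, 9, 49, 8, 4, 13, 18]
Tree (level-order array): [12, 9, 31, 8, None, 13, 49, 4, None, None, 18]
Inorder traversal: [4, 8, 9, 12, 13, 18, 31, 49]


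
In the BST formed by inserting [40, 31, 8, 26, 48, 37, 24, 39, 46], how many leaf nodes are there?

Tree built from: [40, 31, 8, 26, 48, 37, 24, 39, 46]
Tree (level-order array): [40, 31, 48, 8, 37, 46, None, None, 26, None, 39, None, None, 24]
Rule: A leaf has 0 children.
Per-node child counts:
  node 40: 2 child(ren)
  node 31: 2 child(ren)
  node 8: 1 child(ren)
  node 26: 1 child(ren)
  node 24: 0 child(ren)
  node 37: 1 child(ren)
  node 39: 0 child(ren)
  node 48: 1 child(ren)
  node 46: 0 child(ren)
Matching nodes: [24, 39, 46]
Count of leaf nodes: 3


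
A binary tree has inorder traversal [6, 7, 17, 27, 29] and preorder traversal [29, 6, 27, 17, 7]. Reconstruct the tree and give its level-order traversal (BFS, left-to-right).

Inorder:  [6, 7, 17, 27, 29]
Preorder: [29, 6, 27, 17, 7]
Algorithm: preorder visits root first, so consume preorder in order;
for each root, split the current inorder slice at that value into
left-subtree inorder and right-subtree inorder, then recurse.
Recursive splits:
  root=29; inorder splits into left=[6, 7, 17, 27], right=[]
  root=6; inorder splits into left=[], right=[7, 17, 27]
  root=27; inorder splits into left=[7, 17], right=[]
  root=17; inorder splits into left=[7], right=[]
  root=7; inorder splits into left=[], right=[]
Reconstructed level-order: [29, 6, 27, 17, 7]


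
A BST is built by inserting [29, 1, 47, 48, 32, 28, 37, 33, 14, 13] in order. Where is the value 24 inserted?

Starting tree (level order): [29, 1, 47, None, 28, 32, 48, 14, None, None, 37, None, None, 13, None, 33]
Insertion path: 29 -> 1 -> 28 -> 14
Result: insert 24 as right child of 14
Final tree (level order): [29, 1, 47, None, 28, 32, 48, 14, None, None, 37, None, None, 13, 24, 33]


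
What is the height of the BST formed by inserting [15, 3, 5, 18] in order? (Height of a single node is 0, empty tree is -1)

Insertion order: [15, 3, 5, 18]
Tree (level-order array): [15, 3, 18, None, 5]
Compute height bottom-up (empty subtree = -1):
  height(5) = 1 + max(-1, -1) = 0
  height(3) = 1 + max(-1, 0) = 1
  height(18) = 1 + max(-1, -1) = 0
  height(15) = 1 + max(1, 0) = 2
Height = 2


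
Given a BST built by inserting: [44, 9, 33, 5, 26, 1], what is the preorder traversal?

Tree insertion order: [44, 9, 33, 5, 26, 1]
Tree (level-order array): [44, 9, None, 5, 33, 1, None, 26]
Preorder traversal: [44, 9, 5, 1, 33, 26]


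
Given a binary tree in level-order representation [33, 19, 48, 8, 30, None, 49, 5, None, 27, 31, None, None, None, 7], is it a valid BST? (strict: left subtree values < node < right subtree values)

Level-order array: [33, 19, 48, 8, 30, None, 49, 5, None, 27, 31, None, None, None, 7]
Validate using subtree bounds (lo, hi): at each node, require lo < value < hi,
then recurse left with hi=value and right with lo=value.
Preorder trace (stopping at first violation):
  at node 33 with bounds (-inf, +inf): OK
  at node 19 with bounds (-inf, 33): OK
  at node 8 with bounds (-inf, 19): OK
  at node 5 with bounds (-inf, 8): OK
  at node 7 with bounds (5, 8): OK
  at node 30 with bounds (19, 33): OK
  at node 27 with bounds (19, 30): OK
  at node 31 with bounds (30, 33): OK
  at node 48 with bounds (33, +inf): OK
  at node 49 with bounds (48, +inf): OK
No violation found at any node.
Result: Valid BST


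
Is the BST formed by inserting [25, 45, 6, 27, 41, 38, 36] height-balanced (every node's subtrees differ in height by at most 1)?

Tree (level-order array): [25, 6, 45, None, None, 27, None, None, 41, 38, None, 36]
Definition: a tree is height-balanced if, at every node, |h(left) - h(right)| <= 1 (empty subtree has height -1).
Bottom-up per-node check:
  node 6: h_left=-1, h_right=-1, diff=0 [OK], height=0
  node 36: h_left=-1, h_right=-1, diff=0 [OK], height=0
  node 38: h_left=0, h_right=-1, diff=1 [OK], height=1
  node 41: h_left=1, h_right=-1, diff=2 [FAIL (|1--1|=2 > 1)], height=2
  node 27: h_left=-1, h_right=2, diff=3 [FAIL (|-1-2|=3 > 1)], height=3
  node 45: h_left=3, h_right=-1, diff=4 [FAIL (|3--1|=4 > 1)], height=4
  node 25: h_left=0, h_right=4, diff=4 [FAIL (|0-4|=4 > 1)], height=5
Node 41 violates the condition: |1 - -1| = 2 > 1.
Result: Not balanced


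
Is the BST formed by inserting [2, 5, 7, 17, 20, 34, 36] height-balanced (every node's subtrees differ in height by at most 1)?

Tree (level-order array): [2, None, 5, None, 7, None, 17, None, 20, None, 34, None, 36]
Definition: a tree is height-balanced if, at every node, |h(left) - h(right)| <= 1 (empty subtree has height -1).
Bottom-up per-node check:
  node 36: h_left=-1, h_right=-1, diff=0 [OK], height=0
  node 34: h_left=-1, h_right=0, diff=1 [OK], height=1
  node 20: h_left=-1, h_right=1, diff=2 [FAIL (|-1-1|=2 > 1)], height=2
  node 17: h_left=-1, h_right=2, diff=3 [FAIL (|-1-2|=3 > 1)], height=3
  node 7: h_left=-1, h_right=3, diff=4 [FAIL (|-1-3|=4 > 1)], height=4
  node 5: h_left=-1, h_right=4, diff=5 [FAIL (|-1-4|=5 > 1)], height=5
  node 2: h_left=-1, h_right=5, diff=6 [FAIL (|-1-5|=6 > 1)], height=6
Node 20 violates the condition: |-1 - 1| = 2 > 1.
Result: Not balanced


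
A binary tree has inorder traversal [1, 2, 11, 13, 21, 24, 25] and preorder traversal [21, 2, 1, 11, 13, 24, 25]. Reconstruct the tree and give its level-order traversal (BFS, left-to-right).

Inorder:  [1, 2, 11, 13, 21, 24, 25]
Preorder: [21, 2, 1, 11, 13, 24, 25]
Algorithm: preorder visits root first, so consume preorder in order;
for each root, split the current inorder slice at that value into
left-subtree inorder and right-subtree inorder, then recurse.
Recursive splits:
  root=21; inorder splits into left=[1, 2, 11, 13], right=[24, 25]
  root=2; inorder splits into left=[1], right=[11, 13]
  root=1; inorder splits into left=[], right=[]
  root=11; inorder splits into left=[], right=[13]
  root=13; inorder splits into left=[], right=[]
  root=24; inorder splits into left=[], right=[25]
  root=25; inorder splits into left=[], right=[]
Reconstructed level-order: [21, 2, 24, 1, 11, 25, 13]


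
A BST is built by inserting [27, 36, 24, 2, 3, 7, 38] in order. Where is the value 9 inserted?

Starting tree (level order): [27, 24, 36, 2, None, None, 38, None, 3, None, None, None, 7]
Insertion path: 27 -> 24 -> 2 -> 3 -> 7
Result: insert 9 as right child of 7
Final tree (level order): [27, 24, 36, 2, None, None, 38, None, 3, None, None, None, 7, None, 9]


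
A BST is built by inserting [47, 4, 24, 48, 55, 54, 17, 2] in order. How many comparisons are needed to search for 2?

Search path for 2: 47 -> 4 -> 2
Found: True
Comparisons: 3


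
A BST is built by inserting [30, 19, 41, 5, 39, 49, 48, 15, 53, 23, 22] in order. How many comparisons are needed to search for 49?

Search path for 49: 30 -> 41 -> 49
Found: True
Comparisons: 3


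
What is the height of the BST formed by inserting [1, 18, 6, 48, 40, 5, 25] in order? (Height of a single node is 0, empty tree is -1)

Insertion order: [1, 18, 6, 48, 40, 5, 25]
Tree (level-order array): [1, None, 18, 6, 48, 5, None, 40, None, None, None, 25]
Compute height bottom-up (empty subtree = -1):
  height(5) = 1 + max(-1, -1) = 0
  height(6) = 1 + max(0, -1) = 1
  height(25) = 1 + max(-1, -1) = 0
  height(40) = 1 + max(0, -1) = 1
  height(48) = 1 + max(1, -1) = 2
  height(18) = 1 + max(1, 2) = 3
  height(1) = 1 + max(-1, 3) = 4
Height = 4


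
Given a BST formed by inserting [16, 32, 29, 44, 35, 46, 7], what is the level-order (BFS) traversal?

Tree insertion order: [16, 32, 29, 44, 35, 46, 7]
Tree (level-order array): [16, 7, 32, None, None, 29, 44, None, None, 35, 46]
BFS from the root, enqueuing left then right child of each popped node:
  queue [16] -> pop 16, enqueue [7, 32], visited so far: [16]
  queue [7, 32] -> pop 7, enqueue [none], visited so far: [16, 7]
  queue [32] -> pop 32, enqueue [29, 44], visited so far: [16, 7, 32]
  queue [29, 44] -> pop 29, enqueue [none], visited so far: [16, 7, 32, 29]
  queue [44] -> pop 44, enqueue [35, 46], visited so far: [16, 7, 32, 29, 44]
  queue [35, 46] -> pop 35, enqueue [none], visited so far: [16, 7, 32, 29, 44, 35]
  queue [46] -> pop 46, enqueue [none], visited so far: [16, 7, 32, 29, 44, 35, 46]
Result: [16, 7, 32, 29, 44, 35, 46]


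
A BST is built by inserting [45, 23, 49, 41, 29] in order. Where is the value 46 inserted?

Starting tree (level order): [45, 23, 49, None, 41, None, None, 29]
Insertion path: 45 -> 49
Result: insert 46 as left child of 49
Final tree (level order): [45, 23, 49, None, 41, 46, None, 29]


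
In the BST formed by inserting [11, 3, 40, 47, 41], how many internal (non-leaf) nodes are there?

Tree built from: [11, 3, 40, 47, 41]
Tree (level-order array): [11, 3, 40, None, None, None, 47, 41]
Rule: An internal node has at least one child.
Per-node child counts:
  node 11: 2 child(ren)
  node 3: 0 child(ren)
  node 40: 1 child(ren)
  node 47: 1 child(ren)
  node 41: 0 child(ren)
Matching nodes: [11, 40, 47]
Count of internal (non-leaf) nodes: 3


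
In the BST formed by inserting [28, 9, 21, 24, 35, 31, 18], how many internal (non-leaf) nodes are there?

Tree built from: [28, 9, 21, 24, 35, 31, 18]
Tree (level-order array): [28, 9, 35, None, 21, 31, None, 18, 24]
Rule: An internal node has at least one child.
Per-node child counts:
  node 28: 2 child(ren)
  node 9: 1 child(ren)
  node 21: 2 child(ren)
  node 18: 0 child(ren)
  node 24: 0 child(ren)
  node 35: 1 child(ren)
  node 31: 0 child(ren)
Matching nodes: [28, 9, 21, 35]
Count of internal (non-leaf) nodes: 4


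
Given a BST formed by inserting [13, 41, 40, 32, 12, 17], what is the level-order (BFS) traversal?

Tree insertion order: [13, 41, 40, 32, 12, 17]
Tree (level-order array): [13, 12, 41, None, None, 40, None, 32, None, 17]
BFS from the root, enqueuing left then right child of each popped node:
  queue [13] -> pop 13, enqueue [12, 41], visited so far: [13]
  queue [12, 41] -> pop 12, enqueue [none], visited so far: [13, 12]
  queue [41] -> pop 41, enqueue [40], visited so far: [13, 12, 41]
  queue [40] -> pop 40, enqueue [32], visited so far: [13, 12, 41, 40]
  queue [32] -> pop 32, enqueue [17], visited so far: [13, 12, 41, 40, 32]
  queue [17] -> pop 17, enqueue [none], visited so far: [13, 12, 41, 40, 32, 17]
Result: [13, 12, 41, 40, 32, 17]


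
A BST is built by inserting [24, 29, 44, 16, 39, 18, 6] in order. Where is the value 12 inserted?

Starting tree (level order): [24, 16, 29, 6, 18, None, 44, None, None, None, None, 39]
Insertion path: 24 -> 16 -> 6
Result: insert 12 as right child of 6
Final tree (level order): [24, 16, 29, 6, 18, None, 44, None, 12, None, None, 39]


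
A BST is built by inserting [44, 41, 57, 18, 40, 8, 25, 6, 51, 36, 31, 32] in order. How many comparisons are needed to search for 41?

Search path for 41: 44 -> 41
Found: True
Comparisons: 2


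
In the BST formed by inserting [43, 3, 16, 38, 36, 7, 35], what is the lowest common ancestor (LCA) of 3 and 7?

Tree insertion order: [43, 3, 16, 38, 36, 7, 35]
Tree (level-order array): [43, 3, None, None, 16, 7, 38, None, None, 36, None, 35]
In a BST, the LCA of p=3, q=7 is the first node v on the
root-to-leaf path with p <= v <= q (go left if both < v, right if both > v).
Walk from root:
  at 43: both 3 and 7 < 43, go left
  at 3: 3 <= 3 <= 7, this is the LCA
LCA = 3


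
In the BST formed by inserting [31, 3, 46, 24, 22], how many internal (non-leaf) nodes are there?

Tree built from: [31, 3, 46, 24, 22]
Tree (level-order array): [31, 3, 46, None, 24, None, None, 22]
Rule: An internal node has at least one child.
Per-node child counts:
  node 31: 2 child(ren)
  node 3: 1 child(ren)
  node 24: 1 child(ren)
  node 22: 0 child(ren)
  node 46: 0 child(ren)
Matching nodes: [31, 3, 24]
Count of internal (non-leaf) nodes: 3
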